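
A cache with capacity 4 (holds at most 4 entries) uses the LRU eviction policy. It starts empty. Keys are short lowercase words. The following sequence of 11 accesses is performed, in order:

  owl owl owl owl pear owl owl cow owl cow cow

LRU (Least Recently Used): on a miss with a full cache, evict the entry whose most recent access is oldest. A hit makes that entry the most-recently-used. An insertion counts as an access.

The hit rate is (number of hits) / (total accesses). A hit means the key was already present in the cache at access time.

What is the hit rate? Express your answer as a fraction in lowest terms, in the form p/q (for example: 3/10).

LRU simulation (capacity=4):
  1. access owl: MISS. Cache (LRU->MRU): [owl]
  2. access owl: HIT. Cache (LRU->MRU): [owl]
  3. access owl: HIT. Cache (LRU->MRU): [owl]
  4. access owl: HIT. Cache (LRU->MRU): [owl]
  5. access pear: MISS. Cache (LRU->MRU): [owl pear]
  6. access owl: HIT. Cache (LRU->MRU): [pear owl]
  7. access owl: HIT. Cache (LRU->MRU): [pear owl]
  8. access cow: MISS. Cache (LRU->MRU): [pear owl cow]
  9. access owl: HIT. Cache (LRU->MRU): [pear cow owl]
  10. access cow: HIT. Cache (LRU->MRU): [pear owl cow]
  11. access cow: HIT. Cache (LRU->MRU): [pear owl cow]
Total: 8 hits, 3 misses, 0 evictions

Hit rate = 8/11

Answer: 8/11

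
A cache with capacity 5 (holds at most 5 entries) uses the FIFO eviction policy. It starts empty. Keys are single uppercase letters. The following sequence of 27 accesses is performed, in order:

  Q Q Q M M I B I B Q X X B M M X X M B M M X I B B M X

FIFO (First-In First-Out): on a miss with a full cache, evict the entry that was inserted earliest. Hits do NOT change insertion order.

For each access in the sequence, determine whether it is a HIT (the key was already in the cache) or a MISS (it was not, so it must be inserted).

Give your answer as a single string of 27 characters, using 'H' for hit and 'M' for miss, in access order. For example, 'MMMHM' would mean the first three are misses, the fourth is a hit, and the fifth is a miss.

Answer: MHHMHMMHHHMHHHHHHHHHHHHHHHH

Derivation:
FIFO simulation (capacity=5):
  1. access Q: MISS. Cache (old->new): [Q]
  2. access Q: HIT. Cache (old->new): [Q]
  3. access Q: HIT. Cache (old->new): [Q]
  4. access M: MISS. Cache (old->new): [Q M]
  5. access M: HIT. Cache (old->new): [Q M]
  6. access I: MISS. Cache (old->new): [Q M I]
  7. access B: MISS. Cache (old->new): [Q M I B]
  8. access I: HIT. Cache (old->new): [Q M I B]
  9. access B: HIT. Cache (old->new): [Q M I B]
  10. access Q: HIT. Cache (old->new): [Q M I B]
  11. access X: MISS. Cache (old->new): [Q M I B X]
  12. access X: HIT. Cache (old->new): [Q M I B X]
  13. access B: HIT. Cache (old->new): [Q M I B X]
  14. access M: HIT. Cache (old->new): [Q M I B X]
  15. access M: HIT. Cache (old->new): [Q M I B X]
  16. access X: HIT. Cache (old->new): [Q M I B X]
  17. access X: HIT. Cache (old->new): [Q M I B X]
  18. access M: HIT. Cache (old->new): [Q M I B X]
  19. access B: HIT. Cache (old->new): [Q M I B X]
  20. access M: HIT. Cache (old->new): [Q M I B X]
  21. access M: HIT. Cache (old->new): [Q M I B X]
  22. access X: HIT. Cache (old->new): [Q M I B X]
  23. access I: HIT. Cache (old->new): [Q M I B X]
  24. access B: HIT. Cache (old->new): [Q M I B X]
  25. access B: HIT. Cache (old->new): [Q M I B X]
  26. access M: HIT. Cache (old->new): [Q M I B X]
  27. access X: HIT. Cache (old->new): [Q M I B X]
Total: 22 hits, 5 misses, 0 evictions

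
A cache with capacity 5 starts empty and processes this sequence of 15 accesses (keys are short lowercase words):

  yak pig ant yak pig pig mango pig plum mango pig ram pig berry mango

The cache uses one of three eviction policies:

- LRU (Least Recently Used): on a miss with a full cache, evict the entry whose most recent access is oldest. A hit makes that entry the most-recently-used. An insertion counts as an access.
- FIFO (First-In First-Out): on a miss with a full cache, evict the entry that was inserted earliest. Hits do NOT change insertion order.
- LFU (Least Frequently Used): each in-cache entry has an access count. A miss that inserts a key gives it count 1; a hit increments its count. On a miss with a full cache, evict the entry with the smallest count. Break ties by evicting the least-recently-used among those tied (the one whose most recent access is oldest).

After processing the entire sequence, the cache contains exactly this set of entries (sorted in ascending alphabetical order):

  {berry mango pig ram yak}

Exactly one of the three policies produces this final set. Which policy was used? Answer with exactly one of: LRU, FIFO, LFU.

Simulating under each policy and comparing final sets:
  LRU: final set = {berry mango pig plum ram} -> differs
  FIFO: final set = {ant berry mango plum ram} -> differs
  LFU: final set = {berry mango pig ram yak} -> MATCHES target
Only LFU produces the target set.

Answer: LFU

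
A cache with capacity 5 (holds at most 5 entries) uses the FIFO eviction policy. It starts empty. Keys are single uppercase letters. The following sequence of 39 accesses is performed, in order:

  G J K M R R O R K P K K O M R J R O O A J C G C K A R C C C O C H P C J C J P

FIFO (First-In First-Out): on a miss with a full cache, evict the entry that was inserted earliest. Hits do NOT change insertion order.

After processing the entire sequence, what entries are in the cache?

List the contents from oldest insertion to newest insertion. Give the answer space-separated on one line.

Answer: O H P C J

Derivation:
FIFO simulation (capacity=5):
  1. access G: MISS. Cache (old->new): [G]
  2. access J: MISS. Cache (old->new): [G J]
  3. access K: MISS. Cache (old->new): [G J K]
  4. access M: MISS. Cache (old->new): [G J K M]
  5. access R: MISS. Cache (old->new): [G J K M R]
  6. access R: HIT. Cache (old->new): [G J K M R]
  7. access O: MISS, evict G. Cache (old->new): [J K M R O]
  8. access R: HIT. Cache (old->new): [J K M R O]
  9. access K: HIT. Cache (old->new): [J K M R O]
  10. access P: MISS, evict J. Cache (old->new): [K M R O P]
  11. access K: HIT. Cache (old->new): [K M R O P]
  12. access K: HIT. Cache (old->new): [K M R O P]
  13. access O: HIT. Cache (old->new): [K M R O P]
  14. access M: HIT. Cache (old->new): [K M R O P]
  15. access R: HIT. Cache (old->new): [K M R O P]
  16. access J: MISS, evict K. Cache (old->new): [M R O P J]
  17. access R: HIT. Cache (old->new): [M R O P J]
  18. access O: HIT. Cache (old->new): [M R O P J]
  19. access O: HIT. Cache (old->new): [M R O P J]
  20. access A: MISS, evict M. Cache (old->new): [R O P J A]
  21. access J: HIT. Cache (old->new): [R O P J A]
  22. access C: MISS, evict R. Cache (old->new): [O P J A C]
  23. access G: MISS, evict O. Cache (old->new): [P J A C G]
  24. access C: HIT. Cache (old->new): [P J A C G]
  25. access K: MISS, evict P. Cache (old->new): [J A C G K]
  26. access A: HIT. Cache (old->new): [J A C G K]
  27. access R: MISS, evict J. Cache (old->new): [A C G K R]
  28. access C: HIT. Cache (old->new): [A C G K R]
  29. access C: HIT. Cache (old->new): [A C G K R]
  30. access C: HIT. Cache (old->new): [A C G K R]
  31. access O: MISS, evict A. Cache (old->new): [C G K R O]
  32. access C: HIT. Cache (old->new): [C G K R O]
  33. access H: MISS, evict C. Cache (old->new): [G K R O H]
  34. access P: MISS, evict G. Cache (old->new): [K R O H P]
  35. access C: MISS, evict K. Cache (old->new): [R O H P C]
  36. access J: MISS, evict R. Cache (old->new): [O H P C J]
  37. access C: HIT. Cache (old->new): [O H P C J]
  38. access J: HIT. Cache (old->new): [O H P C J]
  39. access P: HIT. Cache (old->new): [O H P C J]
Total: 21 hits, 18 misses, 13 evictions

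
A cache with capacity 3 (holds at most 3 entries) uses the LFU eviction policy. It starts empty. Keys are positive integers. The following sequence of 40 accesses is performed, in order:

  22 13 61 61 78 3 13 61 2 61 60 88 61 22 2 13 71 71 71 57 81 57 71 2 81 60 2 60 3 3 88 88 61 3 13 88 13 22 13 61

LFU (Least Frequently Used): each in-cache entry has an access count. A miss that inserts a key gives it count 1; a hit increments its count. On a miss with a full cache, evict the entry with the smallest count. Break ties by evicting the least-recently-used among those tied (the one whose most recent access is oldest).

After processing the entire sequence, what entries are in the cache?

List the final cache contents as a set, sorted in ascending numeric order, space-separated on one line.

Answer: 13 61 71

Derivation:
LFU simulation (capacity=3):
  1. access 22: MISS. Cache: [22(c=1)]
  2. access 13: MISS. Cache: [22(c=1) 13(c=1)]
  3. access 61: MISS. Cache: [22(c=1) 13(c=1) 61(c=1)]
  4. access 61: HIT, count now 2. Cache: [22(c=1) 13(c=1) 61(c=2)]
  5. access 78: MISS, evict 22(c=1). Cache: [13(c=1) 78(c=1) 61(c=2)]
  6. access 3: MISS, evict 13(c=1). Cache: [78(c=1) 3(c=1) 61(c=2)]
  7. access 13: MISS, evict 78(c=1). Cache: [3(c=1) 13(c=1) 61(c=2)]
  8. access 61: HIT, count now 3. Cache: [3(c=1) 13(c=1) 61(c=3)]
  9. access 2: MISS, evict 3(c=1). Cache: [13(c=1) 2(c=1) 61(c=3)]
  10. access 61: HIT, count now 4. Cache: [13(c=1) 2(c=1) 61(c=4)]
  11. access 60: MISS, evict 13(c=1). Cache: [2(c=1) 60(c=1) 61(c=4)]
  12. access 88: MISS, evict 2(c=1). Cache: [60(c=1) 88(c=1) 61(c=4)]
  13. access 61: HIT, count now 5. Cache: [60(c=1) 88(c=1) 61(c=5)]
  14. access 22: MISS, evict 60(c=1). Cache: [88(c=1) 22(c=1) 61(c=5)]
  15. access 2: MISS, evict 88(c=1). Cache: [22(c=1) 2(c=1) 61(c=5)]
  16. access 13: MISS, evict 22(c=1). Cache: [2(c=1) 13(c=1) 61(c=5)]
  17. access 71: MISS, evict 2(c=1). Cache: [13(c=1) 71(c=1) 61(c=5)]
  18. access 71: HIT, count now 2. Cache: [13(c=1) 71(c=2) 61(c=5)]
  19. access 71: HIT, count now 3. Cache: [13(c=1) 71(c=3) 61(c=5)]
  20. access 57: MISS, evict 13(c=1). Cache: [57(c=1) 71(c=3) 61(c=5)]
  21. access 81: MISS, evict 57(c=1). Cache: [81(c=1) 71(c=3) 61(c=5)]
  22. access 57: MISS, evict 81(c=1). Cache: [57(c=1) 71(c=3) 61(c=5)]
  23. access 71: HIT, count now 4. Cache: [57(c=1) 71(c=4) 61(c=5)]
  24. access 2: MISS, evict 57(c=1). Cache: [2(c=1) 71(c=4) 61(c=5)]
  25. access 81: MISS, evict 2(c=1). Cache: [81(c=1) 71(c=4) 61(c=5)]
  26. access 60: MISS, evict 81(c=1). Cache: [60(c=1) 71(c=4) 61(c=5)]
  27. access 2: MISS, evict 60(c=1). Cache: [2(c=1) 71(c=4) 61(c=5)]
  28. access 60: MISS, evict 2(c=1). Cache: [60(c=1) 71(c=4) 61(c=5)]
  29. access 3: MISS, evict 60(c=1). Cache: [3(c=1) 71(c=4) 61(c=5)]
  30. access 3: HIT, count now 2. Cache: [3(c=2) 71(c=4) 61(c=5)]
  31. access 88: MISS, evict 3(c=2). Cache: [88(c=1) 71(c=4) 61(c=5)]
  32. access 88: HIT, count now 2. Cache: [88(c=2) 71(c=4) 61(c=5)]
  33. access 61: HIT, count now 6. Cache: [88(c=2) 71(c=4) 61(c=6)]
  34. access 3: MISS, evict 88(c=2). Cache: [3(c=1) 71(c=4) 61(c=6)]
  35. access 13: MISS, evict 3(c=1). Cache: [13(c=1) 71(c=4) 61(c=6)]
  36. access 88: MISS, evict 13(c=1). Cache: [88(c=1) 71(c=4) 61(c=6)]
  37. access 13: MISS, evict 88(c=1). Cache: [13(c=1) 71(c=4) 61(c=6)]
  38. access 22: MISS, evict 13(c=1). Cache: [22(c=1) 71(c=4) 61(c=6)]
  39. access 13: MISS, evict 22(c=1). Cache: [13(c=1) 71(c=4) 61(c=6)]
  40. access 61: HIT, count now 7. Cache: [13(c=1) 71(c=4) 61(c=7)]
Total: 11 hits, 29 misses, 26 evictions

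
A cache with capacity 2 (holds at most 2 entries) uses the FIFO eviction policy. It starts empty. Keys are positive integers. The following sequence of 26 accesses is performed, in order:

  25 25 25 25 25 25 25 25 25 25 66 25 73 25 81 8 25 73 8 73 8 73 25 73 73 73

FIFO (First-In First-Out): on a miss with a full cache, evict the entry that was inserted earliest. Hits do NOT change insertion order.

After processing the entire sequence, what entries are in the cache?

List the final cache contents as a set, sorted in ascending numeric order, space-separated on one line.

Answer: 25 73

Derivation:
FIFO simulation (capacity=2):
  1. access 25: MISS. Cache (old->new): [25]
  2. access 25: HIT. Cache (old->new): [25]
  3. access 25: HIT. Cache (old->new): [25]
  4. access 25: HIT. Cache (old->new): [25]
  5. access 25: HIT. Cache (old->new): [25]
  6. access 25: HIT. Cache (old->new): [25]
  7. access 25: HIT. Cache (old->new): [25]
  8. access 25: HIT. Cache (old->new): [25]
  9. access 25: HIT. Cache (old->new): [25]
  10. access 25: HIT. Cache (old->new): [25]
  11. access 66: MISS. Cache (old->new): [25 66]
  12. access 25: HIT. Cache (old->new): [25 66]
  13. access 73: MISS, evict 25. Cache (old->new): [66 73]
  14. access 25: MISS, evict 66. Cache (old->new): [73 25]
  15. access 81: MISS, evict 73. Cache (old->new): [25 81]
  16. access 8: MISS, evict 25. Cache (old->new): [81 8]
  17. access 25: MISS, evict 81. Cache (old->new): [8 25]
  18. access 73: MISS, evict 8. Cache (old->new): [25 73]
  19. access 8: MISS, evict 25. Cache (old->new): [73 8]
  20. access 73: HIT. Cache (old->new): [73 8]
  21. access 8: HIT. Cache (old->new): [73 8]
  22. access 73: HIT. Cache (old->new): [73 8]
  23. access 25: MISS, evict 73. Cache (old->new): [8 25]
  24. access 73: MISS, evict 8. Cache (old->new): [25 73]
  25. access 73: HIT. Cache (old->new): [25 73]
  26. access 73: HIT. Cache (old->new): [25 73]
Total: 15 hits, 11 misses, 9 evictions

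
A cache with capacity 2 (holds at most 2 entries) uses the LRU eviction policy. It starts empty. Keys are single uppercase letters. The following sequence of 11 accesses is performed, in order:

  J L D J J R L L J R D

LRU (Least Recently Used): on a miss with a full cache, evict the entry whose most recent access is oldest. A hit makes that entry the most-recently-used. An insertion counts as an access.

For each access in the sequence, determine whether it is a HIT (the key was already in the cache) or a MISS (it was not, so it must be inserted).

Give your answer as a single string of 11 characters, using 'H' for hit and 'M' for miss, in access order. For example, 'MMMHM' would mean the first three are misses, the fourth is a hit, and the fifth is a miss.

Answer: MMMMHMMHMMM

Derivation:
LRU simulation (capacity=2):
  1. access J: MISS. Cache (LRU->MRU): [J]
  2. access L: MISS. Cache (LRU->MRU): [J L]
  3. access D: MISS, evict J. Cache (LRU->MRU): [L D]
  4. access J: MISS, evict L. Cache (LRU->MRU): [D J]
  5. access J: HIT. Cache (LRU->MRU): [D J]
  6. access R: MISS, evict D. Cache (LRU->MRU): [J R]
  7. access L: MISS, evict J. Cache (LRU->MRU): [R L]
  8. access L: HIT. Cache (LRU->MRU): [R L]
  9. access J: MISS, evict R. Cache (LRU->MRU): [L J]
  10. access R: MISS, evict L. Cache (LRU->MRU): [J R]
  11. access D: MISS, evict J. Cache (LRU->MRU): [R D]
Total: 2 hits, 9 misses, 7 evictions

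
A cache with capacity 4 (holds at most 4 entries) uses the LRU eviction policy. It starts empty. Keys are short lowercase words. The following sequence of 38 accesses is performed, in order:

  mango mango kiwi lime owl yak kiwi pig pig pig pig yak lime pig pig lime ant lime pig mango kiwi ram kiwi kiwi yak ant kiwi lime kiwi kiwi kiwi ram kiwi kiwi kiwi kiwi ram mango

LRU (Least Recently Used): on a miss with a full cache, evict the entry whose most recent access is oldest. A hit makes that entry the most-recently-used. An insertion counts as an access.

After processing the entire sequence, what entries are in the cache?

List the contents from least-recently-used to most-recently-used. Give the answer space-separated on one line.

Answer: lime kiwi ram mango

Derivation:
LRU simulation (capacity=4):
  1. access mango: MISS. Cache (LRU->MRU): [mango]
  2. access mango: HIT. Cache (LRU->MRU): [mango]
  3. access kiwi: MISS. Cache (LRU->MRU): [mango kiwi]
  4. access lime: MISS. Cache (LRU->MRU): [mango kiwi lime]
  5. access owl: MISS. Cache (LRU->MRU): [mango kiwi lime owl]
  6. access yak: MISS, evict mango. Cache (LRU->MRU): [kiwi lime owl yak]
  7. access kiwi: HIT. Cache (LRU->MRU): [lime owl yak kiwi]
  8. access pig: MISS, evict lime. Cache (LRU->MRU): [owl yak kiwi pig]
  9. access pig: HIT. Cache (LRU->MRU): [owl yak kiwi pig]
  10. access pig: HIT. Cache (LRU->MRU): [owl yak kiwi pig]
  11. access pig: HIT. Cache (LRU->MRU): [owl yak kiwi pig]
  12. access yak: HIT. Cache (LRU->MRU): [owl kiwi pig yak]
  13. access lime: MISS, evict owl. Cache (LRU->MRU): [kiwi pig yak lime]
  14. access pig: HIT. Cache (LRU->MRU): [kiwi yak lime pig]
  15. access pig: HIT. Cache (LRU->MRU): [kiwi yak lime pig]
  16. access lime: HIT. Cache (LRU->MRU): [kiwi yak pig lime]
  17. access ant: MISS, evict kiwi. Cache (LRU->MRU): [yak pig lime ant]
  18. access lime: HIT. Cache (LRU->MRU): [yak pig ant lime]
  19. access pig: HIT. Cache (LRU->MRU): [yak ant lime pig]
  20. access mango: MISS, evict yak. Cache (LRU->MRU): [ant lime pig mango]
  21. access kiwi: MISS, evict ant. Cache (LRU->MRU): [lime pig mango kiwi]
  22. access ram: MISS, evict lime. Cache (LRU->MRU): [pig mango kiwi ram]
  23. access kiwi: HIT. Cache (LRU->MRU): [pig mango ram kiwi]
  24. access kiwi: HIT. Cache (LRU->MRU): [pig mango ram kiwi]
  25. access yak: MISS, evict pig. Cache (LRU->MRU): [mango ram kiwi yak]
  26. access ant: MISS, evict mango. Cache (LRU->MRU): [ram kiwi yak ant]
  27. access kiwi: HIT. Cache (LRU->MRU): [ram yak ant kiwi]
  28. access lime: MISS, evict ram. Cache (LRU->MRU): [yak ant kiwi lime]
  29. access kiwi: HIT. Cache (LRU->MRU): [yak ant lime kiwi]
  30. access kiwi: HIT. Cache (LRU->MRU): [yak ant lime kiwi]
  31. access kiwi: HIT. Cache (LRU->MRU): [yak ant lime kiwi]
  32. access ram: MISS, evict yak. Cache (LRU->MRU): [ant lime kiwi ram]
  33. access kiwi: HIT. Cache (LRU->MRU): [ant lime ram kiwi]
  34. access kiwi: HIT. Cache (LRU->MRU): [ant lime ram kiwi]
  35. access kiwi: HIT. Cache (LRU->MRU): [ant lime ram kiwi]
  36. access kiwi: HIT. Cache (LRU->MRU): [ant lime ram kiwi]
  37. access ram: HIT. Cache (LRU->MRU): [ant lime kiwi ram]
  38. access mango: MISS, evict ant. Cache (LRU->MRU): [lime kiwi ram mango]
Total: 22 hits, 16 misses, 12 evictions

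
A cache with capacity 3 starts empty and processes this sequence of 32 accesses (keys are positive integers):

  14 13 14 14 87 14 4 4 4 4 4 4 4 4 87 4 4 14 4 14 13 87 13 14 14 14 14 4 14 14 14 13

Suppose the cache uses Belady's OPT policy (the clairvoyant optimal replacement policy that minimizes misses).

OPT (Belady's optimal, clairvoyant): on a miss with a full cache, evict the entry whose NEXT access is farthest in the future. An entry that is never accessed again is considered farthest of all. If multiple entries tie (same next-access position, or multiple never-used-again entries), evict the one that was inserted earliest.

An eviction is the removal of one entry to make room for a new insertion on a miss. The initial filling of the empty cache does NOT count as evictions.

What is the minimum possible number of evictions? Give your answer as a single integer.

OPT (Belady) simulation (capacity=3):
  1. access 14: MISS. Cache: [14]
  2. access 13: MISS. Cache: [14 13]
  3. access 14: HIT. Next use of 14: step 4. Cache: [14 13]
  4. access 14: HIT. Next use of 14: step 6. Cache: [14 13]
  5. access 87: MISS. Cache: [14 13 87]
  6. access 14: HIT. Next use of 14: step 18. Cache: [14 13 87]
  7. access 4: MISS, evict 13 (next use: step 21). Cache: [14 87 4]
  8. access 4: HIT. Next use of 4: step 9. Cache: [14 87 4]
  9. access 4: HIT. Next use of 4: step 10. Cache: [14 87 4]
  10. access 4: HIT. Next use of 4: step 11. Cache: [14 87 4]
  11. access 4: HIT. Next use of 4: step 12. Cache: [14 87 4]
  12. access 4: HIT. Next use of 4: step 13. Cache: [14 87 4]
  13. access 4: HIT. Next use of 4: step 14. Cache: [14 87 4]
  14. access 4: HIT. Next use of 4: step 16. Cache: [14 87 4]
  15. access 87: HIT. Next use of 87: step 22. Cache: [14 87 4]
  16. access 4: HIT. Next use of 4: step 17. Cache: [14 87 4]
  17. access 4: HIT. Next use of 4: step 19. Cache: [14 87 4]
  18. access 14: HIT. Next use of 14: step 20. Cache: [14 87 4]
  19. access 4: HIT. Next use of 4: step 28. Cache: [14 87 4]
  20. access 14: HIT. Next use of 14: step 24. Cache: [14 87 4]
  21. access 13: MISS, evict 4 (next use: step 28). Cache: [14 87 13]
  22. access 87: HIT. Next use of 87: never. Cache: [14 87 13]
  23. access 13: HIT. Next use of 13: step 32. Cache: [14 87 13]
  24. access 14: HIT. Next use of 14: step 25. Cache: [14 87 13]
  25. access 14: HIT. Next use of 14: step 26. Cache: [14 87 13]
  26. access 14: HIT. Next use of 14: step 27. Cache: [14 87 13]
  27. access 14: HIT. Next use of 14: step 29. Cache: [14 87 13]
  28. access 4: MISS, evict 87 (next use: never). Cache: [14 13 4]
  29. access 14: HIT. Next use of 14: step 30. Cache: [14 13 4]
  30. access 14: HIT. Next use of 14: step 31. Cache: [14 13 4]
  31. access 14: HIT. Next use of 14: never. Cache: [14 13 4]
  32. access 13: HIT. Next use of 13: never. Cache: [14 13 4]
Total: 26 hits, 6 misses, 3 evictions

Answer: 3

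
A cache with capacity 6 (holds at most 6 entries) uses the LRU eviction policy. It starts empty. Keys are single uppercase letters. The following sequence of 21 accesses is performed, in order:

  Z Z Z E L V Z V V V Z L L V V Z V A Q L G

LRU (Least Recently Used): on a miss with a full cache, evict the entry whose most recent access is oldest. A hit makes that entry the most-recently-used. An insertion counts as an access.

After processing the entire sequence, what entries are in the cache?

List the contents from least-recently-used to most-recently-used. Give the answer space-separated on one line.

Answer: Z V A Q L G

Derivation:
LRU simulation (capacity=6):
  1. access Z: MISS. Cache (LRU->MRU): [Z]
  2. access Z: HIT. Cache (LRU->MRU): [Z]
  3. access Z: HIT. Cache (LRU->MRU): [Z]
  4. access E: MISS. Cache (LRU->MRU): [Z E]
  5. access L: MISS. Cache (LRU->MRU): [Z E L]
  6. access V: MISS. Cache (LRU->MRU): [Z E L V]
  7. access Z: HIT. Cache (LRU->MRU): [E L V Z]
  8. access V: HIT. Cache (LRU->MRU): [E L Z V]
  9. access V: HIT. Cache (LRU->MRU): [E L Z V]
  10. access V: HIT. Cache (LRU->MRU): [E L Z V]
  11. access Z: HIT. Cache (LRU->MRU): [E L V Z]
  12. access L: HIT. Cache (LRU->MRU): [E V Z L]
  13. access L: HIT. Cache (LRU->MRU): [E V Z L]
  14. access V: HIT. Cache (LRU->MRU): [E Z L V]
  15. access V: HIT. Cache (LRU->MRU): [E Z L V]
  16. access Z: HIT. Cache (LRU->MRU): [E L V Z]
  17. access V: HIT. Cache (LRU->MRU): [E L Z V]
  18. access A: MISS. Cache (LRU->MRU): [E L Z V A]
  19. access Q: MISS. Cache (LRU->MRU): [E L Z V A Q]
  20. access L: HIT. Cache (LRU->MRU): [E Z V A Q L]
  21. access G: MISS, evict E. Cache (LRU->MRU): [Z V A Q L G]
Total: 14 hits, 7 misses, 1 evictions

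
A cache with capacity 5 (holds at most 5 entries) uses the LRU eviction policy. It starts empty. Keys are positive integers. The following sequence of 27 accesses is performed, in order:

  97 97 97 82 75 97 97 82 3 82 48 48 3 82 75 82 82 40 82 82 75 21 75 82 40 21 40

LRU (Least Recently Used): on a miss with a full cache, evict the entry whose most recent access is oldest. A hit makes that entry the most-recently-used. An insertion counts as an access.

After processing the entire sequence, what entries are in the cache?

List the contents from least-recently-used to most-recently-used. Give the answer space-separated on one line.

LRU simulation (capacity=5):
  1. access 97: MISS. Cache (LRU->MRU): [97]
  2. access 97: HIT. Cache (LRU->MRU): [97]
  3. access 97: HIT. Cache (LRU->MRU): [97]
  4. access 82: MISS. Cache (LRU->MRU): [97 82]
  5. access 75: MISS. Cache (LRU->MRU): [97 82 75]
  6. access 97: HIT. Cache (LRU->MRU): [82 75 97]
  7. access 97: HIT. Cache (LRU->MRU): [82 75 97]
  8. access 82: HIT. Cache (LRU->MRU): [75 97 82]
  9. access 3: MISS. Cache (LRU->MRU): [75 97 82 3]
  10. access 82: HIT. Cache (LRU->MRU): [75 97 3 82]
  11. access 48: MISS. Cache (LRU->MRU): [75 97 3 82 48]
  12. access 48: HIT. Cache (LRU->MRU): [75 97 3 82 48]
  13. access 3: HIT. Cache (LRU->MRU): [75 97 82 48 3]
  14. access 82: HIT. Cache (LRU->MRU): [75 97 48 3 82]
  15. access 75: HIT. Cache (LRU->MRU): [97 48 3 82 75]
  16. access 82: HIT. Cache (LRU->MRU): [97 48 3 75 82]
  17. access 82: HIT. Cache (LRU->MRU): [97 48 3 75 82]
  18. access 40: MISS, evict 97. Cache (LRU->MRU): [48 3 75 82 40]
  19. access 82: HIT. Cache (LRU->MRU): [48 3 75 40 82]
  20. access 82: HIT. Cache (LRU->MRU): [48 3 75 40 82]
  21. access 75: HIT. Cache (LRU->MRU): [48 3 40 82 75]
  22. access 21: MISS, evict 48. Cache (LRU->MRU): [3 40 82 75 21]
  23. access 75: HIT. Cache (LRU->MRU): [3 40 82 21 75]
  24. access 82: HIT. Cache (LRU->MRU): [3 40 21 75 82]
  25. access 40: HIT. Cache (LRU->MRU): [3 21 75 82 40]
  26. access 21: HIT. Cache (LRU->MRU): [3 75 82 40 21]
  27. access 40: HIT. Cache (LRU->MRU): [3 75 82 21 40]
Total: 20 hits, 7 misses, 2 evictions

Answer: 3 75 82 21 40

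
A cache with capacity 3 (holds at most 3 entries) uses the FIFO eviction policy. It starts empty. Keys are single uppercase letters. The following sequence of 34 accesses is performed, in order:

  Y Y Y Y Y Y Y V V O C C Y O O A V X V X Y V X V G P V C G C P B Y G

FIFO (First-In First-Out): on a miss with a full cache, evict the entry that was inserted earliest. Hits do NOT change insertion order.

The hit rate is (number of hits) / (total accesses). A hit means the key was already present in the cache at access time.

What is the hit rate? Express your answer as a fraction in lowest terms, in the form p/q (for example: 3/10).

Answer: 8/17

Derivation:
FIFO simulation (capacity=3):
  1. access Y: MISS. Cache (old->new): [Y]
  2. access Y: HIT. Cache (old->new): [Y]
  3. access Y: HIT. Cache (old->new): [Y]
  4. access Y: HIT. Cache (old->new): [Y]
  5. access Y: HIT. Cache (old->new): [Y]
  6. access Y: HIT. Cache (old->new): [Y]
  7. access Y: HIT. Cache (old->new): [Y]
  8. access V: MISS. Cache (old->new): [Y V]
  9. access V: HIT. Cache (old->new): [Y V]
  10. access O: MISS. Cache (old->new): [Y V O]
  11. access C: MISS, evict Y. Cache (old->new): [V O C]
  12. access C: HIT. Cache (old->new): [V O C]
  13. access Y: MISS, evict V. Cache (old->new): [O C Y]
  14. access O: HIT. Cache (old->new): [O C Y]
  15. access O: HIT. Cache (old->new): [O C Y]
  16. access A: MISS, evict O. Cache (old->new): [C Y A]
  17. access V: MISS, evict C. Cache (old->new): [Y A V]
  18. access X: MISS, evict Y. Cache (old->new): [A V X]
  19. access V: HIT. Cache (old->new): [A V X]
  20. access X: HIT. Cache (old->new): [A V X]
  21. access Y: MISS, evict A. Cache (old->new): [V X Y]
  22. access V: HIT. Cache (old->new): [V X Y]
  23. access X: HIT. Cache (old->new): [V X Y]
  24. access V: HIT. Cache (old->new): [V X Y]
  25. access G: MISS, evict V. Cache (old->new): [X Y G]
  26. access P: MISS, evict X. Cache (old->new): [Y G P]
  27. access V: MISS, evict Y. Cache (old->new): [G P V]
  28. access C: MISS, evict G. Cache (old->new): [P V C]
  29. access G: MISS, evict P. Cache (old->new): [V C G]
  30. access C: HIT. Cache (old->new): [V C G]
  31. access P: MISS, evict V. Cache (old->new): [C G P]
  32. access B: MISS, evict C. Cache (old->new): [G P B]
  33. access Y: MISS, evict G. Cache (old->new): [P B Y]
  34. access G: MISS, evict P. Cache (old->new): [B Y G]
Total: 16 hits, 18 misses, 15 evictions

Hit rate = 16/34 = 8/17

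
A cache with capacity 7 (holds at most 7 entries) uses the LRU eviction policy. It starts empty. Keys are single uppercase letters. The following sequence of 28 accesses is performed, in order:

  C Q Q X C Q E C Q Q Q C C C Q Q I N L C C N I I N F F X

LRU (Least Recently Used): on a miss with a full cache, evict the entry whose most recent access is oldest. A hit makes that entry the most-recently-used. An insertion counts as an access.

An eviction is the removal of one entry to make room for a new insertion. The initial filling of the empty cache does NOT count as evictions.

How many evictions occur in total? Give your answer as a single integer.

Answer: 2

Derivation:
LRU simulation (capacity=7):
  1. access C: MISS. Cache (LRU->MRU): [C]
  2. access Q: MISS. Cache (LRU->MRU): [C Q]
  3. access Q: HIT. Cache (LRU->MRU): [C Q]
  4. access X: MISS. Cache (LRU->MRU): [C Q X]
  5. access C: HIT. Cache (LRU->MRU): [Q X C]
  6. access Q: HIT. Cache (LRU->MRU): [X C Q]
  7. access E: MISS. Cache (LRU->MRU): [X C Q E]
  8. access C: HIT. Cache (LRU->MRU): [X Q E C]
  9. access Q: HIT. Cache (LRU->MRU): [X E C Q]
  10. access Q: HIT. Cache (LRU->MRU): [X E C Q]
  11. access Q: HIT. Cache (LRU->MRU): [X E C Q]
  12. access C: HIT. Cache (LRU->MRU): [X E Q C]
  13. access C: HIT. Cache (LRU->MRU): [X E Q C]
  14. access C: HIT. Cache (LRU->MRU): [X E Q C]
  15. access Q: HIT. Cache (LRU->MRU): [X E C Q]
  16. access Q: HIT. Cache (LRU->MRU): [X E C Q]
  17. access I: MISS. Cache (LRU->MRU): [X E C Q I]
  18. access N: MISS. Cache (LRU->MRU): [X E C Q I N]
  19. access L: MISS. Cache (LRU->MRU): [X E C Q I N L]
  20. access C: HIT. Cache (LRU->MRU): [X E Q I N L C]
  21. access C: HIT. Cache (LRU->MRU): [X E Q I N L C]
  22. access N: HIT. Cache (LRU->MRU): [X E Q I L C N]
  23. access I: HIT. Cache (LRU->MRU): [X E Q L C N I]
  24. access I: HIT. Cache (LRU->MRU): [X E Q L C N I]
  25. access N: HIT. Cache (LRU->MRU): [X E Q L C I N]
  26. access F: MISS, evict X. Cache (LRU->MRU): [E Q L C I N F]
  27. access F: HIT. Cache (LRU->MRU): [E Q L C I N F]
  28. access X: MISS, evict E. Cache (LRU->MRU): [Q L C I N F X]
Total: 19 hits, 9 misses, 2 evictions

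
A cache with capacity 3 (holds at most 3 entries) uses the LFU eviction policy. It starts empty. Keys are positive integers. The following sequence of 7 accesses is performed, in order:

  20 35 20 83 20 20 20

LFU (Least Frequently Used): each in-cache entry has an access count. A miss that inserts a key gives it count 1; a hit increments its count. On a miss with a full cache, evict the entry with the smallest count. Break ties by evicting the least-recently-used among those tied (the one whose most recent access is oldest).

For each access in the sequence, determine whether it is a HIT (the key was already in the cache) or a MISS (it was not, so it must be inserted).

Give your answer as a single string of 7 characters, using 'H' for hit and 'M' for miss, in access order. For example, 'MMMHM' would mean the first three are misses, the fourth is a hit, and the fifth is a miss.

LFU simulation (capacity=3):
  1. access 20: MISS. Cache: [20(c=1)]
  2. access 35: MISS. Cache: [20(c=1) 35(c=1)]
  3. access 20: HIT, count now 2. Cache: [35(c=1) 20(c=2)]
  4. access 83: MISS. Cache: [35(c=1) 83(c=1) 20(c=2)]
  5. access 20: HIT, count now 3. Cache: [35(c=1) 83(c=1) 20(c=3)]
  6. access 20: HIT, count now 4. Cache: [35(c=1) 83(c=1) 20(c=4)]
  7. access 20: HIT, count now 5. Cache: [35(c=1) 83(c=1) 20(c=5)]
Total: 4 hits, 3 misses, 0 evictions

Answer: MMHMHHH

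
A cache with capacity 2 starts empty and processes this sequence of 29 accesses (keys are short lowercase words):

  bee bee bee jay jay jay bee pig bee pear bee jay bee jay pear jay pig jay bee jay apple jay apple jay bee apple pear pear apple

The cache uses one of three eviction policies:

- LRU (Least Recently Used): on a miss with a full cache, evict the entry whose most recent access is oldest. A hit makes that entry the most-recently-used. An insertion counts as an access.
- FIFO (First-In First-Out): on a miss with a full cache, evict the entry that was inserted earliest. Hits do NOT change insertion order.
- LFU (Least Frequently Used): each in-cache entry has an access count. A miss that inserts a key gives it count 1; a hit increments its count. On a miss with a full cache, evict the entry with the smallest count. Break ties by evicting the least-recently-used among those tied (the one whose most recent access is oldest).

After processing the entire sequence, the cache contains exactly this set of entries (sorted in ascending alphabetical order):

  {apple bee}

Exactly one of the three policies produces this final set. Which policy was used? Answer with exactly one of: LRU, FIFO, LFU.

Answer: LFU

Derivation:
Simulating under each policy and comparing final sets:
  LRU: final set = {apple pear} -> differs
  FIFO: final set = {apple pear} -> differs
  LFU: final set = {apple bee} -> MATCHES target
Only LFU produces the target set.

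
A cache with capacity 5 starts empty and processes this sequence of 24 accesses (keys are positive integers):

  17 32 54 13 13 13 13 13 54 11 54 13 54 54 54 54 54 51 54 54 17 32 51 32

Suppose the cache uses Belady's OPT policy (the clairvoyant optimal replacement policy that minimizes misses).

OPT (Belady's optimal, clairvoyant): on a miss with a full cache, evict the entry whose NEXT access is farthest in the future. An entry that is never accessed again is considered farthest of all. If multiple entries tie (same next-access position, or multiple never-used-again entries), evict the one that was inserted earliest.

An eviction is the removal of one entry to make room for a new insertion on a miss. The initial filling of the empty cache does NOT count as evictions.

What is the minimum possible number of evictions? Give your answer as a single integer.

OPT (Belady) simulation (capacity=5):
  1. access 17: MISS. Cache: [17]
  2. access 32: MISS. Cache: [17 32]
  3. access 54: MISS. Cache: [17 32 54]
  4. access 13: MISS. Cache: [17 32 54 13]
  5. access 13: HIT. Next use of 13: step 6. Cache: [17 32 54 13]
  6. access 13: HIT. Next use of 13: step 7. Cache: [17 32 54 13]
  7. access 13: HIT. Next use of 13: step 8. Cache: [17 32 54 13]
  8. access 13: HIT. Next use of 13: step 12. Cache: [17 32 54 13]
  9. access 54: HIT. Next use of 54: step 11. Cache: [17 32 54 13]
  10. access 11: MISS. Cache: [17 32 54 13 11]
  11. access 54: HIT. Next use of 54: step 13. Cache: [17 32 54 13 11]
  12. access 13: HIT. Next use of 13: never. Cache: [17 32 54 13 11]
  13. access 54: HIT. Next use of 54: step 14. Cache: [17 32 54 13 11]
  14. access 54: HIT. Next use of 54: step 15. Cache: [17 32 54 13 11]
  15. access 54: HIT. Next use of 54: step 16. Cache: [17 32 54 13 11]
  16. access 54: HIT. Next use of 54: step 17. Cache: [17 32 54 13 11]
  17. access 54: HIT. Next use of 54: step 19. Cache: [17 32 54 13 11]
  18. access 51: MISS, evict 13 (next use: never). Cache: [17 32 54 11 51]
  19. access 54: HIT. Next use of 54: step 20. Cache: [17 32 54 11 51]
  20. access 54: HIT. Next use of 54: never. Cache: [17 32 54 11 51]
  21. access 17: HIT. Next use of 17: never. Cache: [17 32 54 11 51]
  22. access 32: HIT. Next use of 32: step 24. Cache: [17 32 54 11 51]
  23. access 51: HIT. Next use of 51: never. Cache: [17 32 54 11 51]
  24. access 32: HIT. Next use of 32: never. Cache: [17 32 54 11 51]
Total: 18 hits, 6 misses, 1 evictions

Answer: 1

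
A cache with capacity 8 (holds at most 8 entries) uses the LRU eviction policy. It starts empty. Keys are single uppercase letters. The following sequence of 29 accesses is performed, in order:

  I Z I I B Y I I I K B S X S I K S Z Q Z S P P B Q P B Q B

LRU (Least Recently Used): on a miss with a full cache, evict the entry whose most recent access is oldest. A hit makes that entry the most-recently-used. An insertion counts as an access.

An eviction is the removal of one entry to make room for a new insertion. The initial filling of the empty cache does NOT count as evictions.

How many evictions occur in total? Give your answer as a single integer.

Answer: 1

Derivation:
LRU simulation (capacity=8):
  1. access I: MISS. Cache (LRU->MRU): [I]
  2. access Z: MISS. Cache (LRU->MRU): [I Z]
  3. access I: HIT. Cache (LRU->MRU): [Z I]
  4. access I: HIT. Cache (LRU->MRU): [Z I]
  5. access B: MISS. Cache (LRU->MRU): [Z I B]
  6. access Y: MISS. Cache (LRU->MRU): [Z I B Y]
  7. access I: HIT. Cache (LRU->MRU): [Z B Y I]
  8. access I: HIT. Cache (LRU->MRU): [Z B Y I]
  9. access I: HIT. Cache (LRU->MRU): [Z B Y I]
  10. access K: MISS. Cache (LRU->MRU): [Z B Y I K]
  11. access B: HIT. Cache (LRU->MRU): [Z Y I K B]
  12. access S: MISS. Cache (LRU->MRU): [Z Y I K B S]
  13. access X: MISS. Cache (LRU->MRU): [Z Y I K B S X]
  14. access S: HIT. Cache (LRU->MRU): [Z Y I K B X S]
  15. access I: HIT. Cache (LRU->MRU): [Z Y K B X S I]
  16. access K: HIT. Cache (LRU->MRU): [Z Y B X S I K]
  17. access S: HIT. Cache (LRU->MRU): [Z Y B X I K S]
  18. access Z: HIT. Cache (LRU->MRU): [Y B X I K S Z]
  19. access Q: MISS. Cache (LRU->MRU): [Y B X I K S Z Q]
  20. access Z: HIT. Cache (LRU->MRU): [Y B X I K S Q Z]
  21. access S: HIT. Cache (LRU->MRU): [Y B X I K Q Z S]
  22. access P: MISS, evict Y. Cache (LRU->MRU): [B X I K Q Z S P]
  23. access P: HIT. Cache (LRU->MRU): [B X I K Q Z S P]
  24. access B: HIT. Cache (LRU->MRU): [X I K Q Z S P B]
  25. access Q: HIT. Cache (LRU->MRU): [X I K Z S P B Q]
  26. access P: HIT. Cache (LRU->MRU): [X I K Z S B Q P]
  27. access B: HIT. Cache (LRU->MRU): [X I K Z S Q P B]
  28. access Q: HIT. Cache (LRU->MRU): [X I K Z S P B Q]
  29. access B: HIT. Cache (LRU->MRU): [X I K Z S P Q B]
Total: 20 hits, 9 misses, 1 evictions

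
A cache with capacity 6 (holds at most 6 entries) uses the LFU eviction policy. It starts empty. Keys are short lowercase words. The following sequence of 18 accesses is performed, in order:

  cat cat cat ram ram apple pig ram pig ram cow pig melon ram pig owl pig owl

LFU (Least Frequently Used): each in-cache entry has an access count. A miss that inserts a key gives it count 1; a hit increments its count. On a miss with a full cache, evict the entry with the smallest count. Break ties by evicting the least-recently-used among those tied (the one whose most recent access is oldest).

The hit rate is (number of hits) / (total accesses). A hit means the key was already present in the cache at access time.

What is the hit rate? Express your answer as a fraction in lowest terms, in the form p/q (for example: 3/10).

Answer: 11/18

Derivation:
LFU simulation (capacity=6):
  1. access cat: MISS. Cache: [cat(c=1)]
  2. access cat: HIT, count now 2. Cache: [cat(c=2)]
  3. access cat: HIT, count now 3. Cache: [cat(c=3)]
  4. access ram: MISS. Cache: [ram(c=1) cat(c=3)]
  5. access ram: HIT, count now 2. Cache: [ram(c=2) cat(c=3)]
  6. access apple: MISS. Cache: [apple(c=1) ram(c=2) cat(c=3)]
  7. access pig: MISS. Cache: [apple(c=1) pig(c=1) ram(c=2) cat(c=3)]
  8. access ram: HIT, count now 3. Cache: [apple(c=1) pig(c=1) cat(c=3) ram(c=3)]
  9. access pig: HIT, count now 2. Cache: [apple(c=1) pig(c=2) cat(c=3) ram(c=3)]
  10. access ram: HIT, count now 4. Cache: [apple(c=1) pig(c=2) cat(c=3) ram(c=4)]
  11. access cow: MISS. Cache: [apple(c=1) cow(c=1) pig(c=2) cat(c=3) ram(c=4)]
  12. access pig: HIT, count now 3. Cache: [apple(c=1) cow(c=1) cat(c=3) pig(c=3) ram(c=4)]
  13. access melon: MISS. Cache: [apple(c=1) cow(c=1) melon(c=1) cat(c=3) pig(c=3) ram(c=4)]
  14. access ram: HIT, count now 5. Cache: [apple(c=1) cow(c=1) melon(c=1) cat(c=3) pig(c=3) ram(c=5)]
  15. access pig: HIT, count now 4. Cache: [apple(c=1) cow(c=1) melon(c=1) cat(c=3) pig(c=4) ram(c=5)]
  16. access owl: MISS, evict apple(c=1). Cache: [cow(c=1) melon(c=1) owl(c=1) cat(c=3) pig(c=4) ram(c=5)]
  17. access pig: HIT, count now 5. Cache: [cow(c=1) melon(c=1) owl(c=1) cat(c=3) ram(c=5) pig(c=5)]
  18. access owl: HIT, count now 2. Cache: [cow(c=1) melon(c=1) owl(c=2) cat(c=3) ram(c=5) pig(c=5)]
Total: 11 hits, 7 misses, 1 evictions

Hit rate = 11/18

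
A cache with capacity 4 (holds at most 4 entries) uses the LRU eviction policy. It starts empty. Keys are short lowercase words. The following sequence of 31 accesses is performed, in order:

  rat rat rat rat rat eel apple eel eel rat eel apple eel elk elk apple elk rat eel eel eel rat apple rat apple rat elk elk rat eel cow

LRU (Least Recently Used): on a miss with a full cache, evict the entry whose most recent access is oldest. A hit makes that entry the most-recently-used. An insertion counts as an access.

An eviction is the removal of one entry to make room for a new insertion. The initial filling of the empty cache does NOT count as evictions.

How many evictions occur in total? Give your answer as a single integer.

LRU simulation (capacity=4):
  1. access rat: MISS. Cache (LRU->MRU): [rat]
  2. access rat: HIT. Cache (LRU->MRU): [rat]
  3. access rat: HIT. Cache (LRU->MRU): [rat]
  4. access rat: HIT. Cache (LRU->MRU): [rat]
  5. access rat: HIT. Cache (LRU->MRU): [rat]
  6. access eel: MISS. Cache (LRU->MRU): [rat eel]
  7. access apple: MISS. Cache (LRU->MRU): [rat eel apple]
  8. access eel: HIT. Cache (LRU->MRU): [rat apple eel]
  9. access eel: HIT. Cache (LRU->MRU): [rat apple eel]
  10. access rat: HIT. Cache (LRU->MRU): [apple eel rat]
  11. access eel: HIT. Cache (LRU->MRU): [apple rat eel]
  12. access apple: HIT. Cache (LRU->MRU): [rat eel apple]
  13. access eel: HIT. Cache (LRU->MRU): [rat apple eel]
  14. access elk: MISS. Cache (LRU->MRU): [rat apple eel elk]
  15. access elk: HIT. Cache (LRU->MRU): [rat apple eel elk]
  16. access apple: HIT. Cache (LRU->MRU): [rat eel elk apple]
  17. access elk: HIT. Cache (LRU->MRU): [rat eel apple elk]
  18. access rat: HIT. Cache (LRU->MRU): [eel apple elk rat]
  19. access eel: HIT. Cache (LRU->MRU): [apple elk rat eel]
  20. access eel: HIT. Cache (LRU->MRU): [apple elk rat eel]
  21. access eel: HIT. Cache (LRU->MRU): [apple elk rat eel]
  22. access rat: HIT. Cache (LRU->MRU): [apple elk eel rat]
  23. access apple: HIT. Cache (LRU->MRU): [elk eel rat apple]
  24. access rat: HIT. Cache (LRU->MRU): [elk eel apple rat]
  25. access apple: HIT. Cache (LRU->MRU): [elk eel rat apple]
  26. access rat: HIT. Cache (LRU->MRU): [elk eel apple rat]
  27. access elk: HIT. Cache (LRU->MRU): [eel apple rat elk]
  28. access elk: HIT. Cache (LRU->MRU): [eel apple rat elk]
  29. access rat: HIT. Cache (LRU->MRU): [eel apple elk rat]
  30. access eel: HIT. Cache (LRU->MRU): [apple elk rat eel]
  31. access cow: MISS, evict apple. Cache (LRU->MRU): [elk rat eel cow]
Total: 26 hits, 5 misses, 1 evictions

Answer: 1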